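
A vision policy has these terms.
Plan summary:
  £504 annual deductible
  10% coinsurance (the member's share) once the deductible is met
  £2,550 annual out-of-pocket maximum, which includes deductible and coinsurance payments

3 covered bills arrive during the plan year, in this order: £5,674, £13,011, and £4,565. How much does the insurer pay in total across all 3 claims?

Claim 1 (£5,674): £504 finishes the deductible; £5,170 goes to coinsurance; member's 10% is £517. Member pays £1,021; OOP now £1,021. Plan pays £5,674 − £1,021 = £4,653.
Claim 2 (£13,011): 10% coinsurance on £13,011 = £1,301.10. Member owes £1,301.10 (running OOP £2,322.10). Insurer: £13,011 − £1,301.10 = £11,709.90.
Claim 3 (£4,565): deductible already satisfied, so member's share is 10% × £4,565 = £456.50. OOP would hit £2,778.60 > £2,550, so the cap limits the member to £2,550 − £2,322.10 = £227.90. Plan pays £4,565 − £227.90 = £4,337.10.
Insurer total: £4,653 + £11,709.90 + £4,337.10 = £20,700.

£20,700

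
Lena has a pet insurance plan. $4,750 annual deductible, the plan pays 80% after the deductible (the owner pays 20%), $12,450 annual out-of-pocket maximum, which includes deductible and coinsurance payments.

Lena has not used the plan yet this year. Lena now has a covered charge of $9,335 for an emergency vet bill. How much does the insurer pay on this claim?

Deductible not yet touched, so the first $4,750 of the bill goes to the deductible.
After the $4,750 deductible portion, $9,335 − $4,750 = $4,585 is subject to coinsurance.
Owner's 20% share of $4,585 is $917.
That puts the owner's cost at $4,750 + $917 = $5,667 before any cap.
Year-to-date out-of-pocket becomes $0 + $5,667 = $5,667, still under the $12,450 maximum, so no cap applies.
The insurer covers the remainder: $9,335 − $5,667 = $3,668.

$3,668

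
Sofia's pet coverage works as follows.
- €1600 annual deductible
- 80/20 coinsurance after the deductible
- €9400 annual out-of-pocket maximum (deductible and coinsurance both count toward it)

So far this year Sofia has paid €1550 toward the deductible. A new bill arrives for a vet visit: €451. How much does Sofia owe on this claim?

Remaining deductible: €1600 − €1550 = €50.
That leaves €451 − €50 = €401 for coinsurance.
Coinsurance: €401 × 20% = €80.20.
So the owner owes €50 + €80.20 = €130.20 before any cap.
Year-to-date out-of-pocket becomes €1550 + €130.20 = €1680.20, still under the €9400 maximum, so no cap applies.

€130.20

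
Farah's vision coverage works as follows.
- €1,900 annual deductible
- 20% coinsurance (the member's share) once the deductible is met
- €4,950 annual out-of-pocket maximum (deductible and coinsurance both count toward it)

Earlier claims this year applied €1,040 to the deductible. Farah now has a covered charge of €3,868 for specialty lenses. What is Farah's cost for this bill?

€1,461.60

€1,040 of the €1,900 deductible is already met, leaving €860.
After the €860 deductible portion, €3,868 − €860 = €3,008 is subject to coinsurance.
20% of €3,008 = €601.60 falls to the member.
So the member owes €860 + €601.60 = €1,461.60 before any cap.
Cumulative spending €1,040 + €1,461.60 = €2,501.60 stays under the €4,950 maximum.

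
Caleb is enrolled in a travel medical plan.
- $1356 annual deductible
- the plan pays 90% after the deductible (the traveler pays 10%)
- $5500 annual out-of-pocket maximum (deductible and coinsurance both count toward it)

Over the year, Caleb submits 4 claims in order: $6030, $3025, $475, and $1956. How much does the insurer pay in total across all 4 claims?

Claim 1 ($6030): $1356 finishes the deductible; $4674 goes to coinsurance; traveler's 10% is $467.40. Traveler owes $1823.40 (running OOP $1823.40). Plan pays $6030 − $1823.40 = $4206.60.
Claim 2 ($3025): deductible already satisfied, so traveler's share is 10% × $3025 = $302.50. Traveler pays $302.50; OOP now $2125.90. Plan pays $3025 − $302.50 = $2722.50.
Claim 3 ($475): 10% coinsurance on $475 = $47.50. Traveler owes $47.50 (running OOP $2173.40). Insurer: $475 − $47.50 = $427.50.
Claim 4 ($1956): deductible met; 10% of $1956 = $195.60. Cost to traveler: $195.60. OOP to date $2369. Insurer: $1956 − $195.60 = $1760.40.
Insurer total: $4206.60 + $2722.50 + $427.50 + $1760.40 = $9117.

$9117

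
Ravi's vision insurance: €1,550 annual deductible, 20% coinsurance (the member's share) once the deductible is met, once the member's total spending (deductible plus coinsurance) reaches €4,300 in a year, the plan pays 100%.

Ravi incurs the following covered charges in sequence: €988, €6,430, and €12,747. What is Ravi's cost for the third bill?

€1,576.40

Bill 1, €988: entire amount goes to the deductible. Cost to member: €988. OOP to date €988.
Bill 2, €6,430: €562 to deductible, leaving €5,868; member's 20% is €1,173.60. Member pays €1,735.60; OOP now €2,723.60.
Bill 3, €12,747: deductible already satisfied, so member's share is 20% × €12,747 = €2,549.40. That would push OOP to €5,273, over the €4,300 cap, so member pays €4,300 − €2,723.60 = €1,576.40.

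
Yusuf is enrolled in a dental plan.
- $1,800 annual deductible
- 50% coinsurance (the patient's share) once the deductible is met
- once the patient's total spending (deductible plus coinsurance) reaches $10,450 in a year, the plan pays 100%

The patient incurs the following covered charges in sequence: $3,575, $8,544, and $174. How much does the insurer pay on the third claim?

Bill 1, $3,575: $1,800 finishes the deductible; $1,775 goes to coinsurance; patient's 50% is $887.50. Cost to patient: $2,687.50. OOP to date $2,687.50. Insurer: $3,575 − $2,687.50 = $887.50.
Bill 2, $8,544: deductible met; 50% of $8,544 = $4,272. Patient owes $4,272 (running OOP $6,959.50). Insurer: $8,544 − $4,272 = $4,272.
Bill 3, $174: deductible met; 50% of $174 = $87. Patient pays $87; OOP now $7,046.50. Plan pays $174 − $87 = $87.

$87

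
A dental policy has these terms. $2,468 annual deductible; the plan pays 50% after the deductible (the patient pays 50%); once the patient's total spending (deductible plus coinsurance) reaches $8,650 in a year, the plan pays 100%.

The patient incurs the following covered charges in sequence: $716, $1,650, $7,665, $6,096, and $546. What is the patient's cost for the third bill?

$3,883.50

Bill 1, $716: fully absorbed by the deductible. Patient owes $716 (running OOP $716).
Bill 2, $1,650: fully absorbed by the deductible. Patient owes $1,650 (running OOP $2,366).
Bill 3, $7,665: deductible takes $102, $7,563 remains; patient's 50% is $3,781.50. Cost to patient: $3,883.50. OOP to date $6,249.50.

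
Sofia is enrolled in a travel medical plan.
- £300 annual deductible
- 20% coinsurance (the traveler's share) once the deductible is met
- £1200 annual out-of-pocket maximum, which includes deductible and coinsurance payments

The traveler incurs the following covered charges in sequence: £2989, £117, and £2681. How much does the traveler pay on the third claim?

£338.80

Claim 1 — £2989: deductible takes £300, £2689 remains; traveler's 20% is £537.80. Traveler pays £837.80; OOP now £837.80.
Claim 2 — £117: 20% coinsurance on £117 = £23.40. Traveler pays £23.40; OOP now £861.20.
Claim 3 — £2681: 20% coinsurance on £2681 = £536.20. That would push OOP to £1397.40, over the £1200 cap, so traveler pays £1200 − £861.20 = £338.80.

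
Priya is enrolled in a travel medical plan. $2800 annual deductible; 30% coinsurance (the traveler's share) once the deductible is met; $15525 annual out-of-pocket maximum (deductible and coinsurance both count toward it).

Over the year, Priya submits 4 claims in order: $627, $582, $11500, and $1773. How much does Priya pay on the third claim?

Bill 1, $627: fully absorbed by the deductible. Traveler owes $627 (running OOP $627).
Bill 2, $582: entire amount goes to the deductible. Traveler owes $582 (running OOP $1209).
Bill 3, $11500: deductible takes $1591, $9909 remains; traveler's 30% is $2972.70. Traveler pays $4563.70; OOP now $5772.70.

$4563.70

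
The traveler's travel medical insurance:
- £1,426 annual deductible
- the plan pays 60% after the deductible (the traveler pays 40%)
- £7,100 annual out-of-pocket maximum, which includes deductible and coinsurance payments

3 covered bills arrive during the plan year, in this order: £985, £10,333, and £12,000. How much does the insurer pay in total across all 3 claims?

Bill 1, £985: entire amount goes to the deductible. Traveler owes £985 (running OOP £985). Plan pays £985 − £985 = £0.
Bill 2, £10,333: £441 to deductible, leaving £9,892; 40% of £9,892 = £3,956.80. Traveler pays £4,397.80; OOP now £5,382.80. Insurer: £10,333 − £4,397.80 = £5,935.20.
Bill 3, £12,000: 40% coinsurance on £12,000 = £4,800. That would push OOP to £10,182.80, over the £7,100 cap, so traveler pays £7,100 − £5,382.80 = £1,717.20. Plan pays £12,000 − £1,717.20 = £10,282.80.
Insurer total = bills − traveler's total = £23,318 − £7,100 = £16,218.

£16,218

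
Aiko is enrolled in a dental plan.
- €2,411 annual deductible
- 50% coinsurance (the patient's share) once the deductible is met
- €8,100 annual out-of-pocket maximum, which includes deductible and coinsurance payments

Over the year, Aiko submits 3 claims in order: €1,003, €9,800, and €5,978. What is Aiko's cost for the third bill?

#1 (€1,003): fully absorbed by the deductible. Patient pays €1,003; OOP now €1,003.
#2 (€9,800): €1,408 to deductible, leaving €8,392; coinsurance €8,392 × 50% = €4,196. Patient owes €5,604 (running OOP €6,607).
#3 (€5,978): deductible met; 50% of €5,978 = €2,989. Adding that to €6,607 gives €9,596, past the €8,100 cap; patient pays only €8,100 − €6,607 = €1,493.

€1,493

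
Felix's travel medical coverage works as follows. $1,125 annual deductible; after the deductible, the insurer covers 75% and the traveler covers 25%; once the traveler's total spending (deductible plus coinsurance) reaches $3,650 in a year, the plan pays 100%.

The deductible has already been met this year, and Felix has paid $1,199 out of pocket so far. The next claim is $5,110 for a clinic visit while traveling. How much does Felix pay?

$1,277.50

With the deductible met, the entire $5,110 is subject to coinsurance.
25% of $5,110 = $1,277.50 falls to the traveler.
Year-to-date out-of-pocket becomes $1,199 + $1,277.50 = $2,476.50, still under the $3,650 maximum, so no cap applies.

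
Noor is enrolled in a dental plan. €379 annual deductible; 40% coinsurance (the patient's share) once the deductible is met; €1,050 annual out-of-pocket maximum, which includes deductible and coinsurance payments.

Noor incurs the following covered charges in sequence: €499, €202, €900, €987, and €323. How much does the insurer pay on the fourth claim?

€804.80

#1 (€499): €379 to deductible, leaving €120; 40% of €120 = €48. Cost to patient: €427. OOP to date €427. Plan pays €499 − €427 = €72.
#2 (€202): 40% coinsurance on €202 = €80.80. Cost to patient: €80.80. OOP to date €507.80. Insurer: €202 − €80.80 = €121.20.
#3 (€900): deductible already satisfied, so patient's share is 40% × €900 = €360. Patient owes €360 (running OOP €867.80). Plan pays €900 − €360 = €540.
#4 (€987): deductible met; 40% of €987 = €394.80. OOP would hit €1,262.60 > €1,050, so the cap limits the patient to €1,050 − €867.80 = €182.20. Insurer: €987 − €182.20 = €804.80.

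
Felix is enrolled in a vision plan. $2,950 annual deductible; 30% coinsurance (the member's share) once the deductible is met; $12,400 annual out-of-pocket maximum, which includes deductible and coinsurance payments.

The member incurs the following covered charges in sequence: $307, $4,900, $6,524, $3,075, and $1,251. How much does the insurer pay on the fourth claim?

Bill 1, $307: all of it applies to the deductible. Member pays $307; OOP now $307. Plan pays $307 − $307 = $0.
Bill 2, $4,900: $2,643 to deductible, leaving $2,257; coinsurance $2,257 × 30% = $677.10. Cost to member: $3,320.10. OOP to date $3,627.10. Insurer: $4,900 − $3,320.10 = $1,579.90.
Bill 3, $6,524: deductible met; 30% of $6,524 = $1,957.20. Cost to member: $1,957.20. OOP to date $5,584.30. Plan pays $6,524 − $1,957.20 = $4,566.80.
Bill 4, $3,075: 30% coinsurance on $3,075 = $922.50. Member owes $922.50 (running OOP $6,506.80). Insurer: $3,075 − $922.50 = $2,152.50.

$2,152.50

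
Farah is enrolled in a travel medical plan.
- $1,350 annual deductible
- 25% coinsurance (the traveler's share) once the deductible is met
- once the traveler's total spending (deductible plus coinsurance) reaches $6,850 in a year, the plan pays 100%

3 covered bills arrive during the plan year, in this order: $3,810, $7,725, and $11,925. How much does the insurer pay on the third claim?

$8,971.25

Claim 1 — $3,810: $1,350 finishes the deductible; $2,460 goes to coinsurance; 25% of $2,460 = $615. Traveler pays $1,965; OOP now $1,965. Insurer: $3,810 − $1,965 = $1,845.
Claim 2 — $7,725: deductible already satisfied, so traveler's share is 25% × $7,725 = $1,931.25. Cost to traveler: $1,931.25. OOP to date $3,896.25. Plan pays $7,725 − $1,931.25 = $5,793.75.
Claim 3 — $11,925: deductible already satisfied, so traveler's share is 25% × $11,925 = $2,981.25. OOP would hit $6,877.50 > $6,850, so the cap limits the traveler to $6,850 − $3,896.25 = $2,953.75. Plan pays $11,925 − $2,953.75 = $8,971.25.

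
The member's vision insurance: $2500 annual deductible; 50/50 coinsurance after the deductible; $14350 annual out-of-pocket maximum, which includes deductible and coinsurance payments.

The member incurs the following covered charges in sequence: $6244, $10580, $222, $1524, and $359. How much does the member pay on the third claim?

Claim 1 — $6244: $2500 to deductible, leaving $3744; coinsurance $3744 × 50% = $1872. Member pays $4372; OOP now $4372.
Claim 2 — $10580: deductible met; 50% of $10580 = $5290. Member pays $5290; OOP now $9662.
Claim 3 — $222: deductible already satisfied, so member's share is 50% × $222 = $111. Member pays $111; OOP now $9773.

$111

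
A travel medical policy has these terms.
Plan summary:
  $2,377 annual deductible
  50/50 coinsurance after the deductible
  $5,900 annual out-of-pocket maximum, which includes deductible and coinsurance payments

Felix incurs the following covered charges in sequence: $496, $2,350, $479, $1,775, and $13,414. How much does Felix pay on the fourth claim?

Bill 1, $496: entire amount goes to the deductible. Traveler pays $496; OOP now $496.
Bill 2, $2,350: $1,881 to deductible, leaving $469; traveler's 50% is $234.50. Cost to traveler: $2,115.50. OOP to date $2,611.50.
Bill 3, $479: deductible already satisfied, so traveler's share is 50% × $479 = $239.50. Cost to traveler: $239.50. OOP to date $2,851.
Bill 4, $1,775: deductible met; 50% of $1,775 = $887.50. Cost to traveler: $887.50. OOP to date $3,738.50.

$887.50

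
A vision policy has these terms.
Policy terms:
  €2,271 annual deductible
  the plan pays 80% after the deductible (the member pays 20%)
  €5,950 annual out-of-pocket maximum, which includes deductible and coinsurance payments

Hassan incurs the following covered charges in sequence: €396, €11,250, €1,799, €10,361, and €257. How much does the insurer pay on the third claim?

€1,439.20

Claim 1 — €396: fully absorbed by the deductible. Member owes €396 (running OOP €396). Plan pays €396 − €396 = €0.
Claim 2 — €11,250: €1,875 to deductible, leaving €9,375; 20% of €9,375 = €1,875. Cost to member: €3,750. OOP to date €4,146. Insurer: €11,250 − €3,750 = €7,500.
Claim 3 — €1,799: 20% coinsurance on €1,799 = €359.80. Cost to member: €359.80. OOP to date €4,505.80. Plan pays €1,799 − €359.80 = €1,439.20.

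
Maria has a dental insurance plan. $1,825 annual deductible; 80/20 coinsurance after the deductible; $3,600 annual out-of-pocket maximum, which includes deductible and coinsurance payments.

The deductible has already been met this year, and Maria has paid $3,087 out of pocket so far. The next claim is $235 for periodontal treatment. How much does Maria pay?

With the deductible met, the entire $235 is subject to coinsurance.
Patient's 20% share of $235 is $47.
Year-to-date out-of-pocket becomes $3,087 + $47 = $3,134, still under the $3,600 maximum, so no cap applies.

$47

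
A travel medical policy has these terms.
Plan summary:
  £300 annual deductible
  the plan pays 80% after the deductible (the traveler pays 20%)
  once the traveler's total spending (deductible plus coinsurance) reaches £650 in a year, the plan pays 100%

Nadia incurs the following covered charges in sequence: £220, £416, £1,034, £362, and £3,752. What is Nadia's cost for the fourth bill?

£72.40

#1 (£220): fully absorbed by the deductible. Cost to traveler: £220. OOP to date £220.
#2 (£416): £80 to deductible, leaving £336; traveler's 20% is £67.20. Cost to traveler: £147.20. OOP to date £367.20.
#3 (£1,034): deductible met; 20% of £1,034 = £206.80. Traveler pays £206.80; OOP now £574.
#4 (£362): deductible met; 20% of £362 = £72.40. Cost to traveler: £72.40. OOP to date £646.40.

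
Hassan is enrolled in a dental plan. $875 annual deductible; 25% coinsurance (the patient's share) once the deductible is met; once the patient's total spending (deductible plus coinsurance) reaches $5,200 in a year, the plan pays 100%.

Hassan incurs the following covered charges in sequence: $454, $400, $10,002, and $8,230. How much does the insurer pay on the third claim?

Claim 1 ($454): fully absorbed by the deductible. Patient pays $454; OOP now $454. Insurer: $454 − $454 = $0.
Claim 2 ($400): fully absorbed by the deductible. Cost to patient: $400. OOP to date $854. Plan pays $400 − $400 = $0.
Claim 3 ($10,002): $21 finishes the deductible; $9,981 goes to coinsurance; patient's 25% is $2,495.25. Cost to patient: $2,516.25. OOP to date $3,370.25. Plan pays $10,002 − $2,516.25 = $7,485.75.

$7,485.75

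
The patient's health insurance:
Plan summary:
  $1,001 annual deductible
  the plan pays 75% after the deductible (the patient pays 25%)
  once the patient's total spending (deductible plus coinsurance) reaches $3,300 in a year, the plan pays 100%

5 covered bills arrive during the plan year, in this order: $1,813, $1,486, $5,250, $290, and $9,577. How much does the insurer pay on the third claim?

$3,937.50

#1 ($1,813): $1,001 finishes the deductible; $812 goes to coinsurance; coinsurance $812 × 25% = $203. Cost to patient: $1,204. OOP to date $1,204. Plan pays $1,813 − $1,204 = $609.
#2 ($1,486): deductible met; 25% of $1,486 = $371.50. Cost to patient: $371.50. OOP to date $1,575.50. Plan pays $1,486 − $371.50 = $1,114.50.
#3 ($5,250): deductible met; 25% of $5,250 = $1,312.50. Patient pays $1,312.50; OOP now $2,888. Insurer: $5,250 − $1,312.50 = $3,937.50.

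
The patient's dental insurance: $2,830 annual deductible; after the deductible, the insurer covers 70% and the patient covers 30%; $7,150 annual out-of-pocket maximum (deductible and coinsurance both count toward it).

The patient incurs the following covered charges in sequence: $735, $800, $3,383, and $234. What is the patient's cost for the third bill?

Bill 1, $735: entire amount goes to the deductible. Patient owes $735 (running OOP $735).
Bill 2, $800: entire amount goes to the deductible. Patient owes $800 (running OOP $1,535).
Bill 3, $3,383: deductible takes $1,295, $2,088 remains; patient's 30% is $626.40. Patient pays $1,921.40; OOP now $3,456.40.

$1,921.40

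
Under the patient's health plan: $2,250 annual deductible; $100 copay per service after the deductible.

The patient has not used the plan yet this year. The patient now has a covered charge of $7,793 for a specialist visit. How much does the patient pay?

The full $2,250 deductible is still open; $2,250 of this bill applies to it.
After the $2,250 deductible portion, $7,793 − $2,250 = $5,543 is subject to the copay.
Copay on this service: $100.
Patient responsibility: $2,250 + $100 = $2,350.

$2,350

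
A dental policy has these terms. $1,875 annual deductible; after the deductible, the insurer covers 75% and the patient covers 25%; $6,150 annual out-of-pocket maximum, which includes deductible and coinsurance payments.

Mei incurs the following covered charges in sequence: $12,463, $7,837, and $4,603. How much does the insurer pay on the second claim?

Bill 1, $12,463: $1,875 finishes the deductible; $10,588 goes to coinsurance; 25% of $10,588 = $2,647. Patient owes $4,522 (running OOP $4,522). Plan pays $12,463 − $4,522 = $7,941.
Bill 2, $7,837: deductible met; 25% of $7,837 = $1,959.25. Adding that to $4,522 gives $6,481.25, past the $6,150 cap; patient pays only $6,150 − $4,522 = $1,628. Insurer: $7,837 − $1,628 = $6,209.

$6,209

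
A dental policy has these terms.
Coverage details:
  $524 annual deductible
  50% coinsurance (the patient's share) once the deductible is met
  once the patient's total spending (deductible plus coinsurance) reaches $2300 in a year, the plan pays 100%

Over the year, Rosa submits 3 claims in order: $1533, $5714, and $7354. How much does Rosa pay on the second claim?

Claim 1 — $1533: $524 to deductible, leaving $1009; coinsurance $1009 × 50% = $504.50. Patient pays $1028.50; OOP now $1028.50.
Claim 2 — $5714: deductible met; 50% of $5714 = $2857. Adding that to $1028.50 gives $3885.50, past the $2300 cap; patient pays only $2300 − $1028.50 = $1271.50.

$1271.50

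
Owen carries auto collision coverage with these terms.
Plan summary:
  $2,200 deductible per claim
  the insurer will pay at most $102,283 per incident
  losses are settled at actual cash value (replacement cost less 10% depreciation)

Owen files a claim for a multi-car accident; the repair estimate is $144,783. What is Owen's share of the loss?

$42,500

Depreciate 10%: the covered value is $144,783 × 0.9 = $130,304.70.
After the deductible, $130,304.70 − $2,200 = $128,104.70 remains.
The $102,283 per-incident cap binds; insurer pays $102,283.
The driver bears the rest of the original loss: $144,783 − $102,283 = $42,500.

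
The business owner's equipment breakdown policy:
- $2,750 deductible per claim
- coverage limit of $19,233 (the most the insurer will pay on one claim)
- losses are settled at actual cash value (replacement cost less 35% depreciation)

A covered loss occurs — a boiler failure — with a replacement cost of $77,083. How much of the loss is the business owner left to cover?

$57,850

Depreciate 35%: the covered value is $77,083 × 0.65 = $50,103.95.
Less the $2,750 deductible: $50,103.95 − $2,750 = $47,353.95.
Since $47,353.95 > $19,233, the payout is capped at $19,233.
Business owner's share is the uncovered remainder: $77,083 − $19,233 = $57,850.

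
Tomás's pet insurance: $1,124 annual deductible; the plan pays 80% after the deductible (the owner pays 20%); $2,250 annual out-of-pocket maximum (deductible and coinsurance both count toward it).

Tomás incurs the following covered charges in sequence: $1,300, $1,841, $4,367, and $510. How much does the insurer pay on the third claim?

$3,644.40

#1 ($1,300): deductible takes $1,124, $176 remains; 20% of $176 = $35.20. Owner owes $1,159.20 (running OOP $1,159.20). Insurer: $1,300 − $1,159.20 = $140.80.
#2 ($1,841): 20% coinsurance on $1,841 = $368.20. Cost to owner: $368.20. OOP to date $1,527.40. Insurer: $1,841 − $368.20 = $1,472.80.
#3 ($4,367): deductible already satisfied, so owner's share is 20% × $4,367 = $873.40. That would push OOP to $2,400.80, over the $2,250 cap, so owner pays $2,250 − $1,527.40 = $722.60. Plan pays $4,367 − $722.60 = $3,644.40.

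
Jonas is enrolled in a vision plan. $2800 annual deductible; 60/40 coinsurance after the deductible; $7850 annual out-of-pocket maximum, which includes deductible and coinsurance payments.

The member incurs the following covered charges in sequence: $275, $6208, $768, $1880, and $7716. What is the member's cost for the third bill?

$307.20

Claim 1 ($275): fully absorbed by the deductible. Member pays $275; OOP now $275.
Claim 2 ($6208): deductible takes $2525, $3683 remains; coinsurance $3683 × 40% = $1473.20. Member pays $3998.20; OOP now $4273.20.
Claim 3 ($768): deductible already satisfied, so member's share is 40% × $768 = $307.20. Cost to member: $307.20. OOP to date $4580.40.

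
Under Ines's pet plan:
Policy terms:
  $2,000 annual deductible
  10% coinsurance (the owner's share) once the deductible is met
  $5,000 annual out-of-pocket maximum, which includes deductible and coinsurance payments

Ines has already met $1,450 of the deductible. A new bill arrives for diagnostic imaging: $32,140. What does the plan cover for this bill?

$28,590

$1,450 of the $2,000 deductible is already met, leaving $550.
The remaining $31,590 (= $32,140 − $550) moves to coinsurance.
10% of $31,590 = $3,159 falls to the owner.
Owner responsibility before any cap: $550 + $3,159 = $3,709.
That would bring total out-of-pocket to $5,159, past the $5,000 cap. The owner is capped at $5,000 − $1,450 = $3,550 on this claim.
The plan picks up $32,140 − $3,550 = $28,590.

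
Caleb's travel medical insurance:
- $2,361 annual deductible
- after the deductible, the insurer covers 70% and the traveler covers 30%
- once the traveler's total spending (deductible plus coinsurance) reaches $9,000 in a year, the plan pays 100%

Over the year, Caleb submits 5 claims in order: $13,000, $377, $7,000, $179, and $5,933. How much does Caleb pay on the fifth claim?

#1 ($13,000): deductible takes $2,361, $10,639 remains; coinsurance $10,639 × 30% = $3,191.70. Cost to traveler: $5,552.70. OOP to date $5,552.70.
#2 ($377): deductible met; 30% of $377 = $113.10. Cost to traveler: $113.10. OOP to date $5,665.80.
#3 ($7,000): deductible met; 30% of $7,000 = $2,100. Traveler owes $2,100 (running OOP $7,765.80).
#4 ($179): deductible already satisfied, so traveler's share is 30% × $179 = $53.70. Traveler pays $53.70; OOP now $7,819.50.
#5 ($5,933): deductible met; 30% of $5,933 = $1,779.90. That would push OOP to $9,599.40, over the $9,000 cap, so traveler pays $9,000 − $7,819.50 = $1,180.50.

$1,180.50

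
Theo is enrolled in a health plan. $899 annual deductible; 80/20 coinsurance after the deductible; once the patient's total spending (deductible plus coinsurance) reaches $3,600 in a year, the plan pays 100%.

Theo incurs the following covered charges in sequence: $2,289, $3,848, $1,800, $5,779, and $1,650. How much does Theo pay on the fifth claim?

$137.60

Claim 1 — $2,289: deductible takes $899, $1,390 remains; coinsurance $1,390 × 20% = $278. Patient owes $1,177 (running OOP $1,177).
Claim 2 — $3,848: 20% coinsurance on $3,848 = $769.60. Patient pays $769.60; OOP now $1,946.60.
Claim 3 — $1,800: deductible met; 20% of $1,800 = $360. Patient pays $360; OOP now $2,306.60.
Claim 4 — $5,779: 20% coinsurance on $5,779 = $1,155.80. Patient pays $1,155.80; OOP now $3,462.40.
Claim 5 — $1,650: deductible met; 20% of $1,650 = $330. OOP would hit $3,792.40 > $3,600, so the cap limits the patient to $3,600 − $3,462.40 = $137.60.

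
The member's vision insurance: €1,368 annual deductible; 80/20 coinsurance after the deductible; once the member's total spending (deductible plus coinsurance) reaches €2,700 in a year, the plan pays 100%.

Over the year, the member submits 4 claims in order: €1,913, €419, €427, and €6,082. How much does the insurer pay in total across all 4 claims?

Bill 1, €1,913: €1,368 finishes the deductible; €545 goes to coinsurance; coinsurance €545 × 20% = €109. Cost to member: €1,477. OOP to date €1,477. Plan pays €1,913 − €1,477 = €436.
Bill 2, €419: deductible met; 20% of €419 = €83.80. Cost to member: €83.80. OOP to date €1,560.80. Plan pays €419 − €83.80 = €335.20.
Bill 3, €427: 20% coinsurance on €427 = €85.40. Cost to member: €85.40. OOP to date €1,646.20. Insurer: €427 − €85.40 = €341.60.
Bill 4, €6,082: deductible met; 20% of €6,082 = €1,216.40. OOP would hit €2,862.60 > €2,700, so the cap limits the member to €2,700 − €1,646.20 = €1,053.80. Insurer: €6,082 − €1,053.80 = €5,028.20.
Insurer total: €436 + €335.20 + €341.60 + €5,028.20 = €6,141.

€6,141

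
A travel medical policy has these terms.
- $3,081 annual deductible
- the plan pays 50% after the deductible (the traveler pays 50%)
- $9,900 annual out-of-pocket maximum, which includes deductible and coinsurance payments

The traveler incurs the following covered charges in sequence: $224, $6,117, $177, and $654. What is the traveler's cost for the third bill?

$88.50

Claim 1 — $224: entire amount goes to the deductible. Traveler owes $224 (running OOP $224).
Claim 2 — $6,117: deductible takes $2,857, $3,260 remains; coinsurance $3,260 × 50% = $1,630. Traveler pays $4,487; OOP now $4,711.
Claim 3 — $177: deductible already satisfied, so traveler's share is 50% × $177 = $88.50. Traveler owes $88.50 (running OOP $4,799.50).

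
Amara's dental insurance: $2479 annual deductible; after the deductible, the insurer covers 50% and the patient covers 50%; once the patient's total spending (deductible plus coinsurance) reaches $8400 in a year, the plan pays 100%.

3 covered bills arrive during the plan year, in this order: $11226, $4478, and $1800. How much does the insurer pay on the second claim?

Claim 1 — $11226: $2479 finishes the deductible; $8747 goes to coinsurance; 50% of $8747 = $4373.50. Patient pays $6852.50; OOP now $6852.50. Plan pays $11226 − $6852.50 = $4373.50.
Claim 2 — $4478: deductible met; 50% of $4478 = $2239. Adding that to $6852.50 gives $9091.50, past the $8400 cap; patient pays only $8400 − $6852.50 = $1547.50. Plan pays $4478 − $1547.50 = $2930.50.

$2930.50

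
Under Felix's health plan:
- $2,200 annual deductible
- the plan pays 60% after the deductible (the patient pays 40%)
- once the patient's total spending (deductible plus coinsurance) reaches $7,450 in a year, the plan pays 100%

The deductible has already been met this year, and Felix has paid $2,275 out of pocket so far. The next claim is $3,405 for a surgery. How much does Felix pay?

The deductible is already satisfied, so the full bill goes to coinsurance.
Patient's 40% share of $3,405 is $1,362.
Cumulative spending $2,275 + $1,362 = $3,637 stays under the $7,450 maximum.

$1,362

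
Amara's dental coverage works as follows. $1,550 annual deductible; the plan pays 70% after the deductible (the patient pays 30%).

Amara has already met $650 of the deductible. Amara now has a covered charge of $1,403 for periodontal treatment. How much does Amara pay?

Deductible still to meet: $1,550 − $650 = $900.
That leaves $1,403 − $900 = $503 for coinsurance.
30% of $503 = $150.90 falls to the patient.
Patient responsibility: $900 + $150.90 = $1,050.90.

$1,050.90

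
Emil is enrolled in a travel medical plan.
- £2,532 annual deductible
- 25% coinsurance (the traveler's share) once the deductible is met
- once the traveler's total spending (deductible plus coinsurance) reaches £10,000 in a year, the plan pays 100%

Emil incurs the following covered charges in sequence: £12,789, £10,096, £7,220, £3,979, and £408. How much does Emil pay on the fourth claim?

Claim 1 — £12,789: £2,532 finishes the deductible; £10,257 goes to coinsurance; traveler's 25% is £2,564.25. Traveler pays £5,096.25; OOP now £5,096.25.
Claim 2 — £10,096: deductible already satisfied, so traveler's share is 25% × £10,096 = £2,524. Traveler pays £2,524; OOP now £7,620.25.
Claim 3 — £7,220: deductible met; 25% of £7,220 = £1,805. Cost to traveler: £1,805. OOP to date £9,425.25.
Claim 4 — £3,979: 25% coinsurance on £3,979 = £994.75. Adding that to £9,425.25 gives £10,420, past the £10,000 cap; traveler pays only £10,000 − £9,425.25 = £574.75.

£574.75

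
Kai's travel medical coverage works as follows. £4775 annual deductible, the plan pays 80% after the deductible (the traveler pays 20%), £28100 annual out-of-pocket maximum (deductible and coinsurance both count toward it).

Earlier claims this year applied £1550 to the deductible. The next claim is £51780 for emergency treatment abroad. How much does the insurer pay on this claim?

£38844

Deductible still to meet: £4775 − £1550 = £3225.
After the £3225 deductible portion, £51780 − £3225 = £48555 is subject to coinsurance.
Traveler's 20% share of £48555 is £9711.
So the traveler owes £3225 + £9711 = £12936 before any cap.
Cumulative spending £1550 + £12936 = £14486 stays under the £28100 maximum.
The plan picks up £51780 − £12936 = £38844.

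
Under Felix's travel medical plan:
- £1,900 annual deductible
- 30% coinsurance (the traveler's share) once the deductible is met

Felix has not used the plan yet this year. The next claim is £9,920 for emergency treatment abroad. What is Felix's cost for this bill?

Deductible not yet touched, so the first £1,900 of the bill goes to the deductible.
After the £1,900 deductible portion, £9,920 − £1,900 = £8,020 is subject to coinsurance.
Traveler's 30% share of £8,020 is £2,406.
That puts the traveler's cost at £1,900 + £2,406 = £4,306.

£4,306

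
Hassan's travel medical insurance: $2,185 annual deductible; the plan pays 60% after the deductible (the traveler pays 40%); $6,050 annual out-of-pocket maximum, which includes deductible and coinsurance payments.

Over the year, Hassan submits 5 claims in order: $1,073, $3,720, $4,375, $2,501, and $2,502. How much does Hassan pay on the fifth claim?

Bill 1, $1,073: all of it applies to the deductible. Traveler owes $1,073 (running OOP $1,073).
Bill 2, $3,720: $1,112 to deductible, leaving $2,608; traveler's 40% is $1,043.20. Cost to traveler: $2,155.20. OOP to date $3,228.20.
Bill 3, $4,375: 40% coinsurance on $4,375 = $1,750. Traveler owes $1,750 (running OOP $4,978.20).
Bill 4, $2,501: 40% coinsurance on $2,501 = $1,000.40. Cost to traveler: $1,000.40. OOP to date $5,978.60.
Bill 5, $2,502: deductible already satisfied, so traveler's share is 40% × $2,502 = $1,000.80. That would push OOP to $6,979.40, over the $6,050 cap, so traveler pays $6,050 − $5,978.60 = $71.40.

$71.40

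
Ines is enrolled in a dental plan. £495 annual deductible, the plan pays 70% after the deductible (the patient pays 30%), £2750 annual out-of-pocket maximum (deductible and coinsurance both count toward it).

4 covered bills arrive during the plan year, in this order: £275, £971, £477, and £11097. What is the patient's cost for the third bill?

£143.10

Bill 1, £275: entire amount goes to the deductible. Patient owes £275 (running OOP £275).
Bill 2, £971: £220 to deductible, leaving £751; coinsurance £751 × 30% = £225.30. Cost to patient: £445.30. OOP to date £720.30.
Bill 3, £477: 30% coinsurance on £477 = £143.10. Cost to patient: £143.10. OOP to date £863.40.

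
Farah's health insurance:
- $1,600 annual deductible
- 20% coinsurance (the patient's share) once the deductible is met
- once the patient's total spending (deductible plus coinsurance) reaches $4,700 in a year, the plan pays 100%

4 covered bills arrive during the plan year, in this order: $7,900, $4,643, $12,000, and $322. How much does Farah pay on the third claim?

Claim 1 — $7,900: $1,600 to deductible, leaving $6,300; patient's 20% is $1,260. Cost to patient: $2,860. OOP to date $2,860.
Claim 2 — $4,643: deductible met; 20% of $4,643 = $928.60. Patient owes $928.60 (running OOP $3,788.60).
Claim 3 — $12,000: deductible met; 20% of $12,000 = $2,400. OOP would hit $6,188.60 > $4,700, so the cap limits the patient to $4,700 − $3,788.60 = $911.40.

$911.40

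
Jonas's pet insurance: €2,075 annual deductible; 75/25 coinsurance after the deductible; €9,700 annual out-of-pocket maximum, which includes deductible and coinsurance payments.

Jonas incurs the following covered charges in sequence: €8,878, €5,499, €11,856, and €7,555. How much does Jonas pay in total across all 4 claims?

€9,700

Bill 1, €8,878: deductible takes €2,075, €6,803 remains; owner's 25% is €1,700.75. Owner owes €3,775.75 (running OOP €3,775.75).
Bill 2, €5,499: deductible met; 25% of €5,499 = €1,374.75. Owner owes €1,374.75 (running OOP €5,150.50).
Bill 3, €11,856: deductible met; 25% of €11,856 = €2,964. Owner owes €2,964 (running OOP €8,114.50).
Bill 4, €7,555: deductible already satisfied, so owner's share is 25% × €7,555 = €1,888.75. OOP would hit €10,003.25 > €9,700, so the cap limits the owner to €9,700 − €8,114.50 = €1,585.50.
Total paid by the owner: €3,775.75 + €1,374.75 + €2,964 + €1,585.50 = €9,700.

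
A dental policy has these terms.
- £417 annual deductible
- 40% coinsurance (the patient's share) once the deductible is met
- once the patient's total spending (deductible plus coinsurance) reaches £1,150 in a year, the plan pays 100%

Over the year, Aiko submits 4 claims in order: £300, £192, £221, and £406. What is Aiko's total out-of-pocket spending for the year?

Bill 1, £300: entire amount goes to the deductible. Patient owes £300 (running OOP £300).
Bill 2, £192: £117 to deductible, leaving £75; coinsurance £75 × 40% = £30. Cost to patient: £147. OOP to date £447.
Bill 3, £221: deductible met; 40% of £221 = £88.40. Patient pays £88.40; OOP now £535.40.
Bill 4, £406: deductible already satisfied, so patient's share is 40% × £406 = £162.40. Patient owes £162.40 (running OOP £697.80).
Total paid by the patient: £300 + £147 + £88.40 + £162.40 = £697.80.

£697.80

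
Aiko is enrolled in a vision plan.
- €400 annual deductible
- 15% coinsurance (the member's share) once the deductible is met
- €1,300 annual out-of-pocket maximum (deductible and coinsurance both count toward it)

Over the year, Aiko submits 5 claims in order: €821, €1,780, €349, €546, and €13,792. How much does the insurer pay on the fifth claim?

€13,356.40

Claim 1 — €821: €400 finishes the deductible; €421 goes to coinsurance; 15% of €421 = €63.15. Member pays €463.15; OOP now €463.15. Insurer: €821 − €463.15 = €357.85.
Claim 2 — €1,780: deductible already satisfied, so member's share is 15% × €1,780 = €267. Member owes €267 (running OOP €730.15). Plan pays €1,780 − €267 = €1,513.
Claim 3 — €349: 15% coinsurance on €349 = €52.35. Member pays €52.35; OOP now €782.50. Insurer: €349 − €52.35 = €296.65.
Claim 4 — €546: deductible met; 15% of €546 = €81.90. Member owes €81.90 (running OOP €864.40). Insurer: €546 − €81.90 = €464.10.
Claim 5 — €13,792: deductible met; 15% of €13,792 = €2,068.80. Adding that to €864.40 gives €2,933.20, past the €1,300 cap; member pays only €1,300 − €864.40 = €435.60. Plan pays €13,792 − €435.60 = €13,356.40.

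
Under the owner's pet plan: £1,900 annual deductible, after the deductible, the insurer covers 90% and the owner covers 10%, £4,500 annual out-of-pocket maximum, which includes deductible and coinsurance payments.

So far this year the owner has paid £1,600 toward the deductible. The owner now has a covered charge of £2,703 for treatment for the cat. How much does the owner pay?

£1,600 of the £1,900 deductible is already met, leaving £300.
After the £300 deductible portion, £2,703 − £300 = £2,403 is subject to coinsurance.
10% of £2,403 = £240.30 falls to the owner.
Owner responsibility before any cap: £300 + £240.30 = £540.30.
Year-to-date out-of-pocket becomes £1,600 + £540.30 = £2,140.30, still under the £4,500 maximum, so no cap applies.

£540.30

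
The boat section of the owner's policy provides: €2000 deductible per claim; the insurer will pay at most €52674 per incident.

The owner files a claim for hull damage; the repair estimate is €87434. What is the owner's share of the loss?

€34760

Subtract the deductible: €87434 − €2000 = €85434.
The €52674 per-incident cap binds; insurer pays €52674.
Out of pocket: €87434 − €52674 = €34760.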